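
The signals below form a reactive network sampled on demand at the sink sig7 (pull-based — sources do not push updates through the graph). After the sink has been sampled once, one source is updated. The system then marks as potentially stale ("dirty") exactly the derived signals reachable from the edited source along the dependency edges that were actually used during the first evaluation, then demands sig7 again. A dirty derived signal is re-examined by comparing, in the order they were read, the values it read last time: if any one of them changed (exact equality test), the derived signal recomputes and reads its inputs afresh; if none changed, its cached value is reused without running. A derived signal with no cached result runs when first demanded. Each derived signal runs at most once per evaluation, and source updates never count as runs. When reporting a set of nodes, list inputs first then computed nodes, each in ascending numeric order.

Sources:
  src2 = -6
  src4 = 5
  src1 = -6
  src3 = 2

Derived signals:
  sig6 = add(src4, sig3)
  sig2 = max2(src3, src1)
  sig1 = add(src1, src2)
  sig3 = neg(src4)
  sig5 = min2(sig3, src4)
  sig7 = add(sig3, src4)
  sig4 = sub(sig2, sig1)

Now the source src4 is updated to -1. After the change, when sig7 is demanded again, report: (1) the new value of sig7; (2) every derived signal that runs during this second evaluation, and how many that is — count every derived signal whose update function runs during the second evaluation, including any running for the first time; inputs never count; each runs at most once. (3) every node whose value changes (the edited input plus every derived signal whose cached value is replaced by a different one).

sig7 now evaluates to 0.
Run set: sig3, sig7 (2 run).
Changed values: src4, sig3.

Initial pass — values computed on the first demand:
  sig3 = neg(5) = -5
  sig7 = add(-5, 5) = 0

Second demand — change propagation:
  sig3: re-runs because src4 5->-1; new result 1.
  sig7: re-runs because sig3 -5->1; src4 5->-1; new result 0 (unchanged).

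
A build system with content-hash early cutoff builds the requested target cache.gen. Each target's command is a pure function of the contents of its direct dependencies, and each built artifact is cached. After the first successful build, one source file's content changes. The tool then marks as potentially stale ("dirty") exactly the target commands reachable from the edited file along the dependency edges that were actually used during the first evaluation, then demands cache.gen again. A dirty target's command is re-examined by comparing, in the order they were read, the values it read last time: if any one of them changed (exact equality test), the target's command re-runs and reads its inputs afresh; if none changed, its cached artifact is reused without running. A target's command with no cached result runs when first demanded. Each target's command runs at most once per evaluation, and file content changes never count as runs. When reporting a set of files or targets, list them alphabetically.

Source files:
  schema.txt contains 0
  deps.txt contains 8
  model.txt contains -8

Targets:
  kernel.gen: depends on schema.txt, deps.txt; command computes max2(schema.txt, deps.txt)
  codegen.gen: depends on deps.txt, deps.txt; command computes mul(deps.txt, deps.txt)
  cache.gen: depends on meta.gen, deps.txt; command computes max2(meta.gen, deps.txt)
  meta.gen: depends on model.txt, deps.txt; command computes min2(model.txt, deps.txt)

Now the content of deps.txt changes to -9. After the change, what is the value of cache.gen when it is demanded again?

New value of cache.gen: -9.

First evaluation (everything demanded from the output):
  meta.gen = min2(-8, 8) = -8
  cache.gen = max2(-8, 8) = 8

Propagation after the edit:
  meta.gen: runs — deps.txt 8->-9; result -9.
  cache.gen: runs — meta.gen -8->-9; deps.txt 8->-9; result -9.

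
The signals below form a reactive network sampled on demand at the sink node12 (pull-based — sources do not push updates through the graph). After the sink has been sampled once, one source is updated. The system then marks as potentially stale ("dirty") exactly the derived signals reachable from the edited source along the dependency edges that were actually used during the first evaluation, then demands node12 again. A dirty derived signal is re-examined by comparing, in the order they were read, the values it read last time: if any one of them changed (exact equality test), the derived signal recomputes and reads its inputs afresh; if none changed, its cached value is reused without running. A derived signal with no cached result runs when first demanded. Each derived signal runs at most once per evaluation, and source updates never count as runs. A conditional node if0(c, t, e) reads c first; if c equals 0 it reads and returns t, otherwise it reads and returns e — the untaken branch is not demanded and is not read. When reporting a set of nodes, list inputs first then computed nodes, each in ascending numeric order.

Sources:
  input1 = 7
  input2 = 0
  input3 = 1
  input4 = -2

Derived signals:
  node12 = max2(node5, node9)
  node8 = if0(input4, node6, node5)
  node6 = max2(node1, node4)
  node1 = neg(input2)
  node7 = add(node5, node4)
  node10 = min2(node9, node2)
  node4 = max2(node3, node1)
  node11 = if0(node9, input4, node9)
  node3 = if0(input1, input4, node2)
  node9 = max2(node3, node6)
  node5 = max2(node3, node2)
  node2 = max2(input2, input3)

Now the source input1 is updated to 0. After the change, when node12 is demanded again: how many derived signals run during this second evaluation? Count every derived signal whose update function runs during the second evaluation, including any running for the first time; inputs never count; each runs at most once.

Run set: node3, node4, node5, node6, node9, node12 (6 run).

Initial pass — values computed on the first demand:
  node1 = neg(0) = 0
  node2 = max2(0, 1) = 1
  node3 = if0(input1=7 -> else branch node2) = 1
  node4 = max2(1, 0) = 1
  node5 = max2(1, 1) = 1
  node6 = max2(0, 1) = 1
  node9 = max2(1, 1) = 1
  node12 = max2(1, 1) = 1

Second demand — change propagation:
  node3: re-runs because input1 7->0; new result -2.
  node4: re-runs because node3 1->-2; new result 0.
  node5: re-runs because node3 1->-2; new result 1 (unchanged).
  node6: re-runs because node4 1->0; new result 0.
  node9: re-runs because node3 1->-2; node6 1->0; new result 0.
  node12: re-runs because node9 1->0; new result 1 (unchanged).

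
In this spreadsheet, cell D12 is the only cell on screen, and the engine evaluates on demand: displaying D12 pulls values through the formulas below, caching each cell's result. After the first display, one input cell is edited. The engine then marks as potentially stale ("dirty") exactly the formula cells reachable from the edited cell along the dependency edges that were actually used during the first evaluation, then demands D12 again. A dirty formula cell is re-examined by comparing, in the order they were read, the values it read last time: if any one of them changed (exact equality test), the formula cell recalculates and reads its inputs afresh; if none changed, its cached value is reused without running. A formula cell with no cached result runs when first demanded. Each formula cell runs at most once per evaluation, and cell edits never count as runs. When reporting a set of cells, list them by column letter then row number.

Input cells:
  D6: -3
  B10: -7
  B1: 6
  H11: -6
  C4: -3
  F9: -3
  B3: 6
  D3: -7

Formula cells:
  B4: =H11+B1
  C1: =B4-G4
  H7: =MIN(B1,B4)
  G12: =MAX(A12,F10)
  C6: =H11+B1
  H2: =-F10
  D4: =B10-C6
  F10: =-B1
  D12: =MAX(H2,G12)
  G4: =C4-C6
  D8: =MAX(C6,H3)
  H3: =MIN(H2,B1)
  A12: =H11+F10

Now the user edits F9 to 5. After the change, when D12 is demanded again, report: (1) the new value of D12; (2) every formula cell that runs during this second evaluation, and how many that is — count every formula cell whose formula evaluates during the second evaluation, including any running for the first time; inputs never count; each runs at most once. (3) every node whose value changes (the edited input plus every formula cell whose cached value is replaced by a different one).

Initial pass — values computed on the first demand:
  F10 = -(6) = -6
  A12 = -6 + -6 = -12
  G12 = MAX(-12, -6) = -6
  H2 = -(-6) = 6
  D12 = MAX(6, -6) = 6

Second demand — change propagation:
  no demanded computation ever read F9, so the edit dirties nothing and nothing runs.

The important point: nothing the output needs ever reads F9, so the edit is invisible to it.

D12 now evaluates to 6.
Run set: none (0 run).
Changed values: F9.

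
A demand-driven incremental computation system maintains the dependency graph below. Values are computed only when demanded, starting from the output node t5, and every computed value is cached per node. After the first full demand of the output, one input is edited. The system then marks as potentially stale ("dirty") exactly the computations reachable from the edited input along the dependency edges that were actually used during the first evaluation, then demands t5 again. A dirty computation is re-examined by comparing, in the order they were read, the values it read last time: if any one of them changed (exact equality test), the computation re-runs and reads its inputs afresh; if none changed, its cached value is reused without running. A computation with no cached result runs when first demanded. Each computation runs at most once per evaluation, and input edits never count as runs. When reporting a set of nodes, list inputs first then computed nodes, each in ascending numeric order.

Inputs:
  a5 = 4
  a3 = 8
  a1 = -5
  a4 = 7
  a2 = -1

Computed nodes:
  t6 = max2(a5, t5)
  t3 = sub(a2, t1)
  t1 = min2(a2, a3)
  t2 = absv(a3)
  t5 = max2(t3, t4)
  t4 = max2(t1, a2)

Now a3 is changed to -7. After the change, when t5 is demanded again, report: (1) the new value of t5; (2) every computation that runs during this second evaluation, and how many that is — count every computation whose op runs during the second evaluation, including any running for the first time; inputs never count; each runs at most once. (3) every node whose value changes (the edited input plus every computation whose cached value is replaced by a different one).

First evaluation (everything demanded from the output):
  t1 = min2(-1, 8) = -1
  t3 = sub(-1, -1) = 0
  t4 = max2(-1, -1) = -1
  t5 = max2(0, -1) = 0

Propagation after the edit:
  t1: runs — a3 8->-7; result -7.
  t3: runs — t1 -1->-7; result 6.
  t4: runs — t1 -1->-7; result -1 (same value as before).
  t5: runs — t3 0->6; result 6.

New value of t5: 6.
Computations that run: t1, t3, t4, t5 — 4 in total.
Values that change: a3, t1, t3, t5.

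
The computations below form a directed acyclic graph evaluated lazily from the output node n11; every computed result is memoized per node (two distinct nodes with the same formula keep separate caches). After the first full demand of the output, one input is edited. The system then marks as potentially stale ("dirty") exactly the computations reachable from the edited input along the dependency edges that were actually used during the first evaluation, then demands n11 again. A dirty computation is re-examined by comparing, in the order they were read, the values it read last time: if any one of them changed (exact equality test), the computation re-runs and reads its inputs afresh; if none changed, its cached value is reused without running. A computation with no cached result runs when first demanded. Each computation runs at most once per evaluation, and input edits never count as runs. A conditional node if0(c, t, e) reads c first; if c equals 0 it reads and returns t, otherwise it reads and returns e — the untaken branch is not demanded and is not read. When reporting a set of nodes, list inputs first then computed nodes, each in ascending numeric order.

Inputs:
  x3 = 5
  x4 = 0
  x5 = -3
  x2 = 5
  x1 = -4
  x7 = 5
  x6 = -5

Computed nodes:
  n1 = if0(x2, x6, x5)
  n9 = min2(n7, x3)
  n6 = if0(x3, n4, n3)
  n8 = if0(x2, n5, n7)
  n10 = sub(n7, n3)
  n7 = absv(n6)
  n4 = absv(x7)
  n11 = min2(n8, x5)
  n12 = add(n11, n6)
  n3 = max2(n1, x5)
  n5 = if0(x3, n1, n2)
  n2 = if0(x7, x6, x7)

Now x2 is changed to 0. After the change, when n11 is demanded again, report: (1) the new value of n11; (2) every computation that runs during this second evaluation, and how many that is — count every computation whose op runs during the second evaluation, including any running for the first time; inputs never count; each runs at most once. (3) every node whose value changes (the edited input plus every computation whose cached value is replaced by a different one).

Demanding n11 again yields -3.
4 computations run: n2, n5, n8, n11.
The nodes whose values change: x2, n8.
Note the branch switch — demand abandons n1, n3, n6, n7, which are never re-examined.

First demand of the output computes:
  n1 = if0(x2=5 -> else branch x5) = -3
  n3 = max2(-3, -3) = -3
  n6 = if0(x3=5 -> else branch n3) = -3
  n7 = absv(-3) = 3
  n8 = if0(x2=5 -> else branch n7) = 3
  n11 = min2(3, -3) = -3

After the edit, cleaning proceeds:
  n1: stays stale; no demand reaches it after the flip.
  n2: had never run; runs now, result 5.
  n3: stays stale; no demand reaches it after the flip.
  n5: had never run; runs now, result 5.
  n6: stays stale; no demand reaches it after the flip.
  n7: stays stale; no demand reaches it after the flip.
  n8: a read changed (x2 5->0) — executes, giving 5.
  n11: a read changed (n8 3->5) — executes, giving -3 — identical to its old value.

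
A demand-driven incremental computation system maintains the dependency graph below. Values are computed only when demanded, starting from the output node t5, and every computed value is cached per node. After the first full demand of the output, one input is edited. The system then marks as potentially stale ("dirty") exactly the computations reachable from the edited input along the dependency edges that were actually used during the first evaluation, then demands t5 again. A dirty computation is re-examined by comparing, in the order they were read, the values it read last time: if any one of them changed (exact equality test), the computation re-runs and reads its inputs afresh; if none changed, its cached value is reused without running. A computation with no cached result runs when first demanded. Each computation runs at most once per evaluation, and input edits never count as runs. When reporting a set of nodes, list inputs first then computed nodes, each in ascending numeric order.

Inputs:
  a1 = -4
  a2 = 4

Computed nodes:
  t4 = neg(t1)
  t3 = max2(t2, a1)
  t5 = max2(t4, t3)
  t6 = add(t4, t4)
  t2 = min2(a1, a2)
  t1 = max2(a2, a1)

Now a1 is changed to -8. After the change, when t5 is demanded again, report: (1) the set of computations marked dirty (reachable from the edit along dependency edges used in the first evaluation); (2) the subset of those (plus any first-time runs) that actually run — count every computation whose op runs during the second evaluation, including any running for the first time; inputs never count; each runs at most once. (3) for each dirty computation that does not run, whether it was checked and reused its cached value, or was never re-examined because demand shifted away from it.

First evaluation (everything demanded from the output):
  t1 = max2(4, -4) = 4
  t2 = min2(-4, 4) = -4
  t3 = max2(-4, -4) = -4
  t4 = neg(4) = -4
  t5 = max2(-4, -4) = -4

Propagation after the edit:
  t1: runs — a1 -4->-8; result 4 (same value as before).
  t2: runs — a1 -4->-8; result -8.
  t3: runs — t2 -4->-8; a1 -4->-8; result -8.
  t4: checked — values it read are unchanged (t1 unchanged); reused cached -4 without running.
  t5: runs — t3 -4->-8; result -4 (same value as before).

Key observation: the cutoff stops propagation at t4 — its inputs' values are unchanged, so it reuses its cache.

Marked dirty: t1, t2, t3, t4, t5.
Computations that run: t1, t2, t3, t5 — 4 in total.
Checked but reused from cache: t4.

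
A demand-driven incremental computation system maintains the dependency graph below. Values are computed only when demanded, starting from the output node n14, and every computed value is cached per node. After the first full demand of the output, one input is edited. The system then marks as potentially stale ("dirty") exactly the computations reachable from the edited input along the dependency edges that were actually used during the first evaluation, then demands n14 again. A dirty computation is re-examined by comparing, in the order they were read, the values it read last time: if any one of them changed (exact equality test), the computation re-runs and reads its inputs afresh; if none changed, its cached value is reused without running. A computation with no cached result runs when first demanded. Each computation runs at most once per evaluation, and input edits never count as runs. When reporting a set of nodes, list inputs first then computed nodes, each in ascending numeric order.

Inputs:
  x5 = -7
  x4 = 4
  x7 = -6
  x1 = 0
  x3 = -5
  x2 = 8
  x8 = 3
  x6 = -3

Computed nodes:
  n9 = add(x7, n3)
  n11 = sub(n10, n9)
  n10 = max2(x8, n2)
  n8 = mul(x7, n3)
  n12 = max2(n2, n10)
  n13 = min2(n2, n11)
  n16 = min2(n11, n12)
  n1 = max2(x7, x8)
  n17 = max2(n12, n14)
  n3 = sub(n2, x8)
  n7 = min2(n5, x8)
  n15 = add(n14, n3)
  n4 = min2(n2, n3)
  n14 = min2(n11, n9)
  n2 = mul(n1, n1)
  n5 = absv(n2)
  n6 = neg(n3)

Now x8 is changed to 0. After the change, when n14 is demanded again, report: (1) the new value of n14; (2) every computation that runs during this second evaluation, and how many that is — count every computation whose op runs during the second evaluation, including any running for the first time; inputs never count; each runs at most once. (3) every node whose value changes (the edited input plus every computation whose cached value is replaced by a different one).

New value of n14: -6.
Computations that run: n1, n2, n3, n9, n10, n11, n14 — 7 in total.
Values that change: x8, n1, n2, n3, n9, n10, n11, n14.

First evaluation (everything demanded from the output):
  n1 = max2(-6, 3) = 3
  n2 = mul(3, 3) = 9
  n3 = sub(9, 3) = 6
  n9 = add(-6, 6) = 0
  n10 = max2(3, 9) = 9
  n11 = sub(9, 0) = 9
  n14 = min2(9, 0) = 0

Propagation after the edit:
  n1: runs — x8 3->0; result 0.
  n2: runs — n1 3->0; n1 3->0; result 0.
  n3: runs — n2 9->0; x8 3->0; result 0.
  n9: runs — n3 6->0; result -6.
  n10: runs — x8 3->0; n2 9->0; result 0.
  n11: runs — n10 9->0; n9 0->-6; result 6.
  n14: runs — n11 9->6; n9 0->-6; result -6.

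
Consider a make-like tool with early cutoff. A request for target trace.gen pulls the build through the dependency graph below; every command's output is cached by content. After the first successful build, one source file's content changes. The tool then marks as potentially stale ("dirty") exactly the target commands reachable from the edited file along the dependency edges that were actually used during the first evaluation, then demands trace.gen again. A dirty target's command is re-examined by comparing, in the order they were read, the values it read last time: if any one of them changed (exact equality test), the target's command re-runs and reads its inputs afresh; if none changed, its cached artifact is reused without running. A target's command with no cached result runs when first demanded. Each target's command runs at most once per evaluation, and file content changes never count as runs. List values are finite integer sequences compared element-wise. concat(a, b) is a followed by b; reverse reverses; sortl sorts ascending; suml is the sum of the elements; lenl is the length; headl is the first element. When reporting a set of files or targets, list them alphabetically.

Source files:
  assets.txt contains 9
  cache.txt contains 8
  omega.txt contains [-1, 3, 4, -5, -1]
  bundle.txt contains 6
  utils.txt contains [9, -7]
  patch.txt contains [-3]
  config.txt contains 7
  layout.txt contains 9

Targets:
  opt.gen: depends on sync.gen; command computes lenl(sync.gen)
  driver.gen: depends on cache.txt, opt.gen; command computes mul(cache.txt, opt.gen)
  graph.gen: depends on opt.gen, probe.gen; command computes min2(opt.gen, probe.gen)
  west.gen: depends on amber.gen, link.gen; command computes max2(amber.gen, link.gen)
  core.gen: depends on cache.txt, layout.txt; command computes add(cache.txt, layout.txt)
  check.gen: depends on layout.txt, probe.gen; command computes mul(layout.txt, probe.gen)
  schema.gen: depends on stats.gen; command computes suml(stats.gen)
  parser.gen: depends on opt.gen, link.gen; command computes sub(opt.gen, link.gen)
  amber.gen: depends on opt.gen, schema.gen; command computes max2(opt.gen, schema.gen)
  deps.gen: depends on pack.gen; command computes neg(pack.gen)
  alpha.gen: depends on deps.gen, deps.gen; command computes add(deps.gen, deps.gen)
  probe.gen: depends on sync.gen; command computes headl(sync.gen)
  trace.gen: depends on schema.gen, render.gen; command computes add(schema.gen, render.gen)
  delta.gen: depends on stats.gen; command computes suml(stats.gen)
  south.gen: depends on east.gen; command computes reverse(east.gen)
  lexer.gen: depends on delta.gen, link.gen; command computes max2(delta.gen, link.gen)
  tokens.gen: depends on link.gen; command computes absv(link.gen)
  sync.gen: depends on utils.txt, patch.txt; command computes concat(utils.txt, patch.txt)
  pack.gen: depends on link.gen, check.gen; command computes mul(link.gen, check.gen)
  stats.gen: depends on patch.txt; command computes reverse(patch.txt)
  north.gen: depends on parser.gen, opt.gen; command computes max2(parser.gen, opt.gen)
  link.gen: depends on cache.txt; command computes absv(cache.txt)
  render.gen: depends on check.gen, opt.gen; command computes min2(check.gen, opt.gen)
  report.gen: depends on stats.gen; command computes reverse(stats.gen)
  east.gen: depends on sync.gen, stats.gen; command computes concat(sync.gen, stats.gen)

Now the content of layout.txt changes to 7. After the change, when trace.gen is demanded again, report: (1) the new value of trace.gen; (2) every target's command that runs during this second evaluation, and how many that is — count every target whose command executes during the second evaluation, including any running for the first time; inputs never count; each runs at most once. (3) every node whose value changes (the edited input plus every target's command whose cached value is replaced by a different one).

First demand of the output computes:
  stats.gen = reverse([-3]) = [-3]
  schema.gen = suml([-3]) = -3
  sync.gen = concat([9, -7], [-3]) = [9, -7, -3]
  opt.gen = lenl([9, -7, -3]) = 3
  probe.gen = headl([9, -7, -3]) = 9
  check.gen = mul(9, 9) = 81
  render.gen = min2(81, 3) = 3
  trace.gen = add(-3, 3) = 0

After the edit, cleaning proceeds:
  check.gen: a read changed (layout.txt 9->7) — executes, giving 63.
  render.gen: a read changed (check.gen 81->63) — executes, giving 3 — identical to its old value.
  trace.gen: dirty, but its reads are unchanged (schema.gen unchanged, render.gen unchanged); cached 0 stands.

Note the absorption at render.gen: it re-runs yet its value is the same, leaving the output's value untouched.

Demanding trace.gen again yields 0.
2 target commands run: check.gen, render.gen.
The nodes whose values change: check.gen, layout.txt.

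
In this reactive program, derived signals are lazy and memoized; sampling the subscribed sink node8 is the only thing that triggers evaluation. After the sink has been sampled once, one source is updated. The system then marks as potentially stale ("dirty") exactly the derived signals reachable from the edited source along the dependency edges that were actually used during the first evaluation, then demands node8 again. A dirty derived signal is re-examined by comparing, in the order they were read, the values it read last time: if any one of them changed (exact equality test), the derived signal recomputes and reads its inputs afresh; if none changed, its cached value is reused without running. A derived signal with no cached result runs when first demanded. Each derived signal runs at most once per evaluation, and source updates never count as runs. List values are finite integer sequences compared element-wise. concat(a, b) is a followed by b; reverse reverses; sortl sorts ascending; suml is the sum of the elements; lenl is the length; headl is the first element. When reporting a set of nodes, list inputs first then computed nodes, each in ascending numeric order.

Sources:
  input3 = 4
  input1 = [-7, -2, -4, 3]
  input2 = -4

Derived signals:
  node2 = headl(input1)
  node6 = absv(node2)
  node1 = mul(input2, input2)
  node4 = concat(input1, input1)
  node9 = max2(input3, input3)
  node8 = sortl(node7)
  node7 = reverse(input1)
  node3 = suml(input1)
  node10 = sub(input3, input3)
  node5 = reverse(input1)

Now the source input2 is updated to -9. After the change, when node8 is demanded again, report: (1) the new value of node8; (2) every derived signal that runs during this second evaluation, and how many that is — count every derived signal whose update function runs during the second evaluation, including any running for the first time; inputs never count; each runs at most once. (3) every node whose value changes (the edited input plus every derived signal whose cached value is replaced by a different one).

Demanding node8 again yields [-7, -4, -2, 3].
0 derived signals run: none.
The nodes whose values change: input2.
Note the shortcut — input2 feeds only undemanded nodes, so no recomputation happens.

First demand of the output computes:
  node7 = reverse([-7, -2, -4, 3]) = [3, -4, -2, -7]
  node8 = sortl([3, -4, -2, -7]) = [-7, -4, -2, 3]

After the edit, cleaning proceeds:
  input2 only reaches undemanded nodes; the second demand re-runs nothing.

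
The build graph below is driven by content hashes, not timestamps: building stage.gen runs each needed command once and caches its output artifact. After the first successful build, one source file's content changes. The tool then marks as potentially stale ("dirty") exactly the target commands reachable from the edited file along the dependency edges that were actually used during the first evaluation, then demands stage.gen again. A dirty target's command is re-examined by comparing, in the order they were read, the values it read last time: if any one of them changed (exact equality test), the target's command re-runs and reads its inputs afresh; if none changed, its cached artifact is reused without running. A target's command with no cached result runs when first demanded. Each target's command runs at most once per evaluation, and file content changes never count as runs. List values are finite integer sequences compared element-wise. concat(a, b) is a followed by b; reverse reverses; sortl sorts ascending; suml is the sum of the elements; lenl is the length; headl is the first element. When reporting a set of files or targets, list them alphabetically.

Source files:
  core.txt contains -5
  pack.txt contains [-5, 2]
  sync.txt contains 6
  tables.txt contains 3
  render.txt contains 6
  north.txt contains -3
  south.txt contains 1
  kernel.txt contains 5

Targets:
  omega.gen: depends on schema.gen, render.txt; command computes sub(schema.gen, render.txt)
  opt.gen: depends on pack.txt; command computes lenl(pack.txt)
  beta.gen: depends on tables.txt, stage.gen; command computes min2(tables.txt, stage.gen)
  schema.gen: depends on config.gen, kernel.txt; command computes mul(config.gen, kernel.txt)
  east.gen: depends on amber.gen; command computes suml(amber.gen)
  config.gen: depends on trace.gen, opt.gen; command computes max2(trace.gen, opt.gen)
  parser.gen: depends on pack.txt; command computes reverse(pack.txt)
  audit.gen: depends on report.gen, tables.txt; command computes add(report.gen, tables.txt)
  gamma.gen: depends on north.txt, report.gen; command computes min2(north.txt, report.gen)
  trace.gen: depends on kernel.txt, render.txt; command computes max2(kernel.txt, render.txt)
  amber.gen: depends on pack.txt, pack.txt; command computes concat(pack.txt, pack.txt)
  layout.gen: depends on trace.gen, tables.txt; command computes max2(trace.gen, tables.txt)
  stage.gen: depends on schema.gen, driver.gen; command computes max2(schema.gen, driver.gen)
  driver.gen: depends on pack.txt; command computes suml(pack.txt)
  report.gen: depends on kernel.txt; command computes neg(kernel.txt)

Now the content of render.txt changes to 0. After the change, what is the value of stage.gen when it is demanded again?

stage.gen now evaluates to 25.

Initial pass — values computed on the first demand:
  driver.gen = suml([-5, 2]) = -3
  opt.gen = lenl([-5, 2]) = 2
  trace.gen = max2(5, 6) = 6
  config.gen = max2(6, 2) = 6
  schema.gen = mul(6, 5) = 30
  stage.gen = max2(30, -3) = 30

Second demand — change propagation:
  trace.gen: re-runs because render.txt 6->0; new result 5.
  config.gen: re-runs because trace.gen 6->5; new result 5.
  schema.gen: re-runs because config.gen 6->5; new result 25.
  stage.gen: re-runs because schema.gen 30->25; new result 25.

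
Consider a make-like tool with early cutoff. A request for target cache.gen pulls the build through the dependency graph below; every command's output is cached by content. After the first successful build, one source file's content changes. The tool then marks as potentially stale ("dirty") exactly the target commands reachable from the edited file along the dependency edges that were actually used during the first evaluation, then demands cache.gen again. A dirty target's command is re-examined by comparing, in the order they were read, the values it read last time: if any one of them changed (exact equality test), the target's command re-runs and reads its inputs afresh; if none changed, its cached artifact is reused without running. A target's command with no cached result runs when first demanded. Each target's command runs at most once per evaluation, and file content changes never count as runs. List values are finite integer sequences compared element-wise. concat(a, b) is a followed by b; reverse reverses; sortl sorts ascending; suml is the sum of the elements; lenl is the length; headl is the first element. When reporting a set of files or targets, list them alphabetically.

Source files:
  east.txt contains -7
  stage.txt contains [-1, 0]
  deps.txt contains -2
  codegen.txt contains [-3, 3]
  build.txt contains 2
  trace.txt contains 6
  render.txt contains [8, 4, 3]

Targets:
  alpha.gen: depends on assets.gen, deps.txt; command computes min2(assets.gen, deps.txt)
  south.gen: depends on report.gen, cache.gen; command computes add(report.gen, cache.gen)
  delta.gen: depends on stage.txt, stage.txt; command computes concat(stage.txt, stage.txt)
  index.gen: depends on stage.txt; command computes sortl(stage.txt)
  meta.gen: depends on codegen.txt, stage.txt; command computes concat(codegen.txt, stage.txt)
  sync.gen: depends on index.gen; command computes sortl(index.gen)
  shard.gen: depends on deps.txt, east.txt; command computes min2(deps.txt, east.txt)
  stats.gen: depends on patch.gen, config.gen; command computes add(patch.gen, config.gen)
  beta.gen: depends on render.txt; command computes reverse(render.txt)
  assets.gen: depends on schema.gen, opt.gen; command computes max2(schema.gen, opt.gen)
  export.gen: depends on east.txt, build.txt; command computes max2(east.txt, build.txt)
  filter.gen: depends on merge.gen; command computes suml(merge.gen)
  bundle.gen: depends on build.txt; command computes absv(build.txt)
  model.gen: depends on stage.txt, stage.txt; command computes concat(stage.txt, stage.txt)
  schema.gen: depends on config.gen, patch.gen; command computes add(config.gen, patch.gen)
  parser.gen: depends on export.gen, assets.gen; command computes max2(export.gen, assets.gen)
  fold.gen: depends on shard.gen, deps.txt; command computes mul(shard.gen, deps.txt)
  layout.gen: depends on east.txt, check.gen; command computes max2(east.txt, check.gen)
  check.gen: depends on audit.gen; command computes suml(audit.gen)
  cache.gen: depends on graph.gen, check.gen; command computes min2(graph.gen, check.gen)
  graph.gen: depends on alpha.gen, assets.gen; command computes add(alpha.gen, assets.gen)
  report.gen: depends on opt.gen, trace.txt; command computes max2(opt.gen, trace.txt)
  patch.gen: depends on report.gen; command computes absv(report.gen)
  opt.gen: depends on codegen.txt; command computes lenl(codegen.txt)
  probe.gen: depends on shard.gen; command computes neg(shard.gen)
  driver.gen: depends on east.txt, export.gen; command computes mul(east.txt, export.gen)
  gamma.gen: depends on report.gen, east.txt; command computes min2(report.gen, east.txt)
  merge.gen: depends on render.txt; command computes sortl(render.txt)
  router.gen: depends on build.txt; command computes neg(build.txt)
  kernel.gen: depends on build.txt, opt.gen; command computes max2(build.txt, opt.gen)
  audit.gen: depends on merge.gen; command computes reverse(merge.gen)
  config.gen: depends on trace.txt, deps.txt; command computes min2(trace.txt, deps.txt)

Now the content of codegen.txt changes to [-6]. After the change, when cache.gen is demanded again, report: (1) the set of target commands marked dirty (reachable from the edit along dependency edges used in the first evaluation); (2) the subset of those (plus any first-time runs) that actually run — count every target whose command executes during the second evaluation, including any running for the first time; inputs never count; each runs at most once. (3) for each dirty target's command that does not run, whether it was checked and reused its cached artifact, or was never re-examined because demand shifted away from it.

First demand of the output computes:
  config.gen = min2(6, -2) = -2
  merge.gen = sortl([8, 4, 3]) = [3, 4, 8]
  audit.gen = reverse([3, 4, 8]) = [8, 4, 3]
  check.gen = suml([8, 4, 3]) = 15
  opt.gen = lenl([-3, 3]) = 2
  report.gen = max2(2, 6) = 6
  patch.gen = absv(6) = 6
  schema.gen = add(-2, 6) = 4
  assets.gen = max2(4, 2) = 4
  alpha.gen = min2(4, -2) = -2
  graph.gen = add(-2, 4) = 2
  cache.gen = min2(2, 15) = 2

After the edit, cleaning proceeds:
  opt.gen: a read changed (codegen.txt [-3, 3]->[-6]) — executes, giving 1.
  report.gen: a read changed (opt.gen 2->1) — executes, giving 6 — identical to its old value.
  patch.gen: dirty, but its reads are unchanged (report.gen unchanged); cached 6 stands.
  schema.gen: dirty, but its reads are unchanged (config.gen unchanged, patch.gen unchanged); cached 4 stands.
  assets.gen: a read changed (opt.gen 2->1) — executes, giving 4 — identical to its old value.
  alpha.gen: dirty, but its reads are unchanged (assets.gen unchanged, deps.txt unchanged); cached -2 stands.
  graph.gen: dirty, but its reads are unchanged (alpha.gen unchanged, assets.gen unchanged); cached 2 stands.
  cache.gen: dirty, but its reads are unchanged (graph.gen unchanged, check.gen unchanged); cached 2 stands.

Note where the cutoff bites: patch.gen is checked, finds nothing changed, and keeps its cache.

The edit dirties: alpha.gen, assets.gen, cache.gen, graph.gen, opt.gen, patch.gen, report.gen, schema.gen.
3 target commands run: assets.gen, opt.gen, report.gen.
Cache hits after checking: alpha.gen, cache.gen, graph.gen, patch.gen, schema.gen.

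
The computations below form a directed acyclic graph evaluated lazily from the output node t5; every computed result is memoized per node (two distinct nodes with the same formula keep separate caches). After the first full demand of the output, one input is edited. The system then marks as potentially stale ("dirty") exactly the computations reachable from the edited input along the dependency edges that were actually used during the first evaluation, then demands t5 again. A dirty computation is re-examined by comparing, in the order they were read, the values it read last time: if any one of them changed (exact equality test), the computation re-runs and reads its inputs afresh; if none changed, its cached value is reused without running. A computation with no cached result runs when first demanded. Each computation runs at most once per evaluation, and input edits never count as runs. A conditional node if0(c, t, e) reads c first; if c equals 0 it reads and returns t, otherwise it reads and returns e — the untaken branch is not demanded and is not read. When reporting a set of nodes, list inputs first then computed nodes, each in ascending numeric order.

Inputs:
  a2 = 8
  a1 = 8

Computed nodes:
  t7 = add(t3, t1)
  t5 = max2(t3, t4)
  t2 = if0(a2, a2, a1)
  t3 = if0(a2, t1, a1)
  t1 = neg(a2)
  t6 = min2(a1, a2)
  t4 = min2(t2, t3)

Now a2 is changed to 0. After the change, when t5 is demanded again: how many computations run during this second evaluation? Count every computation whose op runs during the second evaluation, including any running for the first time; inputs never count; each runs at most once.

5 computations run: t1, t2, t3, t4, t5.
Note the branch switch — t1 had no cache and runs now for the first time.

First demand of the output computes:
  t2 = if0(a2=8 -> else branch a1) = 8
  t3 = if0(a2=8 -> else branch a1) = 8
  t4 = min2(8, 8) = 8
  t5 = max2(8, 8) = 8

After the edit, cleaning proceeds:
  t1: had never run; runs now, result 0.
  t2: a read changed (a2 8->0) — executes, giving 0.
  t3: a read changed (a2 8->0) — executes, giving 0.
  t4: a read changed (t2 8->0; t3 8->0) — executes, giving 0.
  t5: a read changed (t3 8->0; t4 8->0) — executes, giving 0.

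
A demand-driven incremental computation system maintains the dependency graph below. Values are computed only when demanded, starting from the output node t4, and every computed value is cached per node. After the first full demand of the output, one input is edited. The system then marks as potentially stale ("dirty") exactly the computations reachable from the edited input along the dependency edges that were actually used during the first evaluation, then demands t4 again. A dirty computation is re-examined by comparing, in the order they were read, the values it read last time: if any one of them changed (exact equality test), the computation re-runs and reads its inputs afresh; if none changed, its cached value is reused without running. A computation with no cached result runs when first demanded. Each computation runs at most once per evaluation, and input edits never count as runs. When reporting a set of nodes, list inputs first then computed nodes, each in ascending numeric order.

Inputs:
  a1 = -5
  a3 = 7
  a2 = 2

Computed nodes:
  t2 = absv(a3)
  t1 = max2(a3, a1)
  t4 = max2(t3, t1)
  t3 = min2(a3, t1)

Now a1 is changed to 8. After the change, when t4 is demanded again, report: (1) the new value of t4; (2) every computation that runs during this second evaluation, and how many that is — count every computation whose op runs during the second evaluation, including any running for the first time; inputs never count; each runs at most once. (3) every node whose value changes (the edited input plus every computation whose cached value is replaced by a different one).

New value of t4: 8.
Computations that run: t1, t3, t4 — 3 in total.
Values that change: a1, t1, t4.

First evaluation (everything demanded from the output):
  t1 = max2(7, -5) = 7
  t3 = min2(7, 7) = 7
  t4 = max2(7, 7) = 7

Propagation after the edit:
  t1: runs — a1 -5->8; result 8.
  t3: runs — t1 7->8; result 7 (same value as before).
  t4: runs — t1 7->8; result 8.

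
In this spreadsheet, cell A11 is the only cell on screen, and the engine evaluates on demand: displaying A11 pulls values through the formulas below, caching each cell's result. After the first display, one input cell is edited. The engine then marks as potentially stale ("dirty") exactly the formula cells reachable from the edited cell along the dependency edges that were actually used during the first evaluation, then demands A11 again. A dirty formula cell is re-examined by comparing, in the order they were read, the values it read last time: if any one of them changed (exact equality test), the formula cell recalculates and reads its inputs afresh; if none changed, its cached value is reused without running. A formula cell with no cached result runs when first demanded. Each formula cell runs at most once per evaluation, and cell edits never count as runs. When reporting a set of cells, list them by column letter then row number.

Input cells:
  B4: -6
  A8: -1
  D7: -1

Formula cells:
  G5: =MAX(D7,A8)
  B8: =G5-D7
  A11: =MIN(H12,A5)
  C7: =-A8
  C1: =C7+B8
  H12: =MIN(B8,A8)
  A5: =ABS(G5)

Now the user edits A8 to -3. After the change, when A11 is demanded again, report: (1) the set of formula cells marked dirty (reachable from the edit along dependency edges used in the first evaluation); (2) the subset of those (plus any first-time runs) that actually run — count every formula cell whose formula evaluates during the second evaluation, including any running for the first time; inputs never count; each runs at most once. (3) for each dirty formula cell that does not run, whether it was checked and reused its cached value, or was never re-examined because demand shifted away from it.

Initial pass — values computed on the first demand:
  G5 = MAX(-1, -1) = -1
  A5 = ABS(-1) = 1
  B8 = -1 - -1 = 0
  H12 = MIN(0, -1) = -1
  A11 = MIN(-1, 1) = -1

Second demand — change propagation:
  G5: re-runs because A8 -1->-3; new result -1 (unchanged).
  A5: re-examined; everything it read last time is the same (G5 unchanged) — cache 1 kept, no run.
  B8: re-examined; everything it read last time is the same (G5 unchanged, D7 unchanged) — cache 0 kept, no run.
  H12: re-runs because A8 -1->-3; new result -3.
  A11: re-runs because H12 -1->-3; new result -3.

The important point: at B8 every value read last time is unchanged, so the dirty flag clears without a run.

Dirty set: A5, A11, B8, G5, H12.
Run set: A11, G5, H12 (3 run).
Re-examined without running (cache reused): A5, B8.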